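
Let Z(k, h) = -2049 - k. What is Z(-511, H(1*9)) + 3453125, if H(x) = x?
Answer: 3451587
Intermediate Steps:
Z(-511, H(1*9)) + 3453125 = (-2049 - 1*(-511)) + 3453125 = (-2049 + 511) + 3453125 = -1538 + 3453125 = 3451587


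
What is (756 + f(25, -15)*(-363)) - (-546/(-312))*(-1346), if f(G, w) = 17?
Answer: -6119/2 ≈ -3059.5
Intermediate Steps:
(756 + f(25, -15)*(-363)) - (-546/(-312))*(-1346) = (756 + 17*(-363)) - (-546/(-312))*(-1346) = (756 - 6171) - (-546*(-1/312))*(-1346) = -5415 - 7*(-1346)/4 = -5415 - 1*(-4711/2) = -5415 + 4711/2 = -6119/2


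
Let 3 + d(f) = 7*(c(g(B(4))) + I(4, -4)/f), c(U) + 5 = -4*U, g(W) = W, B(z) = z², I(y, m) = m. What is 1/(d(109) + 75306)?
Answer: 109/8155352 ≈ 1.3365e-5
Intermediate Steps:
c(U) = -5 - 4*U
d(f) = -486 - 28/f (d(f) = -3 + 7*((-5 - 4*4²) - 4/f) = -3 + 7*((-5 - 4*16) - 4/f) = -3 + 7*((-5 - 64) - 4/f) = -3 + 7*(-69 - 4/f) = -3 + (-483 - 28/f) = -486 - 28/f)
1/(d(109) + 75306) = 1/((-486 - 28/109) + 75306) = 1/(-53002/109 + 75306) = 1/(8155352/109) = 109/8155352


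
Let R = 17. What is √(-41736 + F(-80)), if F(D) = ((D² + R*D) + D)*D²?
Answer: 2*√7925566 ≈ 5630.5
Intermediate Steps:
F(D) = D²*(D² + 18*D) (F(D) = ((D² + 17*D) + D)*D² = (D² + 18*D)*D² = D²*(D² + 18*D))
√(-41736 + F(-80)) = √(-41736 + (-80)³*(18 - 80)) = √(-41736 - 512000*(-62)) = √(-41736 + 31744000) = √31702264 = 2*√7925566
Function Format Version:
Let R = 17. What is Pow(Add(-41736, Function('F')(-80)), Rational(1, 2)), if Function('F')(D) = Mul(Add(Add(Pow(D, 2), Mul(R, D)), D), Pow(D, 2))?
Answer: Mul(2, Pow(7925566, Rational(1, 2))) ≈ 5630.5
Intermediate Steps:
Function('F')(D) = Mul(Pow(D, 2), Add(Pow(D, 2), Mul(18, D))) (Function('F')(D) = Mul(Add(Add(Pow(D, 2), Mul(17, D)), D), Pow(D, 2)) = Mul(Add(Pow(D, 2), Mul(18, D)), Pow(D, 2)) = Mul(Pow(D, 2), Add(Pow(D, 2), Mul(18, D))))
Pow(Add(-41736, Function('F')(-80)), Rational(1, 2)) = Pow(Add(-41736, Mul(Pow(-80, 3), Add(18, -80))), Rational(1, 2)) = Pow(Add(-41736, Mul(-512000, -62)), Rational(1, 2)) = Pow(Add(-41736, 31744000), Rational(1, 2)) = Pow(31702264, Rational(1, 2)) = Mul(2, Pow(7925566, Rational(1, 2)))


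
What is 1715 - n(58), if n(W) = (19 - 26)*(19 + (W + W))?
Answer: 2660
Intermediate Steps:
n(W) = -133 - 14*W (n(W) = -7*(19 + 2*W) = -133 - 14*W)
1715 - n(58) = 1715 - (-133 - 14*58) = 1715 - (-133 - 812) = 1715 - 1*(-945) = 1715 + 945 = 2660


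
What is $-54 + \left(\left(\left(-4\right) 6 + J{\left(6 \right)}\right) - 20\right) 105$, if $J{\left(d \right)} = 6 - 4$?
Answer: $-4464$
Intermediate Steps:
$J{\left(d \right)} = 2$ ($J{\left(d \right)} = 6 - 4 = 2$)
$-54 + \left(\left(\left(-4\right) 6 + J{\left(6 \right)}\right) - 20\right) 105 = -54 + \left(\left(\left(-4\right) 6 + 2\right) - 20\right) 105 = -54 + \left(\left(-24 + 2\right) - 20\right) 105 = -54 + \left(-22 - 20\right) 105 = -54 - 4410 = -4464$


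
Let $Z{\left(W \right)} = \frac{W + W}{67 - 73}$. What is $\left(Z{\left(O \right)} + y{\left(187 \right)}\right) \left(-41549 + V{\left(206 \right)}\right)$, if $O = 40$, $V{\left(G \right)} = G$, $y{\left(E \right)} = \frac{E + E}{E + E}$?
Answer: $509897$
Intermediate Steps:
$y{\left(E \right)} = 1$ ($y{\left(E \right)} = \frac{2 E}{2 E} = 2 E \frac{1}{2 E} = 1$)
$Z{\left(W \right)} = - \frac{W}{3}$ ($Z{\left(W \right)} = \frac{2 W}{-6} = 2 W \left(- \frac{1}{6}\right) = - \frac{W}{3}$)
$\left(Z{\left(O \right)} + y{\left(187 \right)}\right) \left(-41549 + V{\left(206 \right)}\right) = \left(\left(- \frac{1}{3}\right) 40 + 1\right) \left(-41549 + 206\right) = \left(- \frac{40}{3} + 1\right) \left(-41343\right) = \left(- \frac{37}{3}\right) \left(-41343\right) = 509897$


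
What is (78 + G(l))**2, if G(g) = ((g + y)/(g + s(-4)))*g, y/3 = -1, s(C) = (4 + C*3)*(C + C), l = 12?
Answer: 2277081/361 ≈ 6307.7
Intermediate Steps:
s(C) = 2*C*(4 + 3*C) (s(C) = (4 + 3*C)*(2*C) = 2*C*(4 + 3*C))
y = -3 (y = 3*(-1) = -3)
G(g) = g*(-3 + g)/(64 + g) (G(g) = ((g - 3)/(g + 2*(-4)*(4 + 3*(-4))))*g = ((-3 + g)/(g + 2*(-4)*(4 - 12)))*g = ((-3 + g)/(g + 2*(-4)*(-8)))*g = ((-3 + g)/(g + 64))*g = ((-3 + g)/(64 + g))*g = g*(-3 + g)/(64 + g))
(78 + G(l))**2 = (78 + 12*(-3 + 12)/(64 + 12))**2 = (78 + 12*9/76)**2 = (78 + 12*(1/76)*9)**2 = (78 + 27/19)**2 = (1509/19)**2 = 2277081/361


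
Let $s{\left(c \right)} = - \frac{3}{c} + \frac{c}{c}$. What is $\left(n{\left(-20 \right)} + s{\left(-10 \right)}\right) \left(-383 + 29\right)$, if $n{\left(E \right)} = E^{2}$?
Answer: $- \frac{710301}{5} \approx -1.4206 \cdot 10^{5}$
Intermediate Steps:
$s{\left(c \right)} = 1 - \frac{3}{c}$ ($s{\left(c \right)} = - \frac{3}{c} + 1 = 1 - \frac{3}{c}$)
$\left(n{\left(-20 \right)} + s{\left(-10 \right)}\right) \left(-383 + 29\right) = \left(\left(-20\right)^{2} + \frac{-3 - 10}{-10}\right) \left(-383 + 29\right) = \left(400 - - \frac{13}{10}\right) \left(-354\right) = \left(400 + \frac{13}{10}\right) \left(-354\right) = \frac{4013}{10} \left(-354\right) = - \frac{710301}{5}$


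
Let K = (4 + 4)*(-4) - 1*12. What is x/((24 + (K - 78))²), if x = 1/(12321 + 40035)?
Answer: 1/502827024 ≈ 1.9888e-9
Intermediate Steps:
K = -44 (K = 8*(-4) - 12 = -32 - 12 = -44)
x = 1/52356 ≈ 1.9100e-5
x/((24 + (K - 78))²) = 1/(52356*((24 + (-44 - 78))²)) = 1/(52356*((24 - 122)²)) = 1/(52356*((-98)²)) = (1/52356)/9604 = (1/52356)*(1/9604) = 1/502827024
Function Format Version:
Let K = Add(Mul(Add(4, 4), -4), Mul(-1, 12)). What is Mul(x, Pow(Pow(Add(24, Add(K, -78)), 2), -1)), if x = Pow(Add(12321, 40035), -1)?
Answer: Rational(1, 502827024) ≈ 1.9888e-9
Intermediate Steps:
K = -44 (K = Add(Mul(8, -4), -12) = Add(-32, -12) = -44)
x = Rational(1, 52356) (x = Pow(52356, -1) = Rational(1, 52356) ≈ 1.9100e-5)
Mul(x, Pow(Pow(Add(24, Add(K, -78)), 2), -1)) = Mul(Rational(1, 52356), Pow(Pow(Add(24, Add(-44, -78)), 2), -1)) = Mul(Rational(1, 52356), Pow(Pow(Add(24, -122), 2), -1)) = Mul(Rational(1, 52356), Pow(Pow(-98, 2), -1)) = Mul(Rational(1, 52356), Pow(9604, -1)) = Mul(Rational(1, 52356), Rational(1, 9604)) = Rational(1, 502827024)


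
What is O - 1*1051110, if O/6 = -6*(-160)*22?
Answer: -924390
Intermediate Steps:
O = 126720 (O = 6*(-6*(-160)*22) = 6*(960*22) = 6*21120 = 126720)
O - 1*1051110 = 126720 - 1*1051110 = 126720 - 1051110 = -924390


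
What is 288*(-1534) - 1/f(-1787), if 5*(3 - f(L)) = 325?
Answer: -27391103/62 ≈ -4.4179e+5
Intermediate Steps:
f(L) = -62 (f(L) = 3 - ⅕*325 = 3 - 65 = -62)
288*(-1534) - 1/f(-1787) = 288*(-1534) - 1/(-62) = -441792 - 1*(-1/62) = -441792 + 1/62 = -27391103/62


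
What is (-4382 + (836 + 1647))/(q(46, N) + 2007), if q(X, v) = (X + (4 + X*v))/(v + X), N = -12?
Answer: -32283/33868 ≈ -0.95320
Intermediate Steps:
q(X, v) = (4 + X + X*v)/(X + v)
(-4382 + (836 + 1647))/(q(46, N) + 2007) = (-4382 + (836 + 1647))/((4 + 46 + 46*(-12))/(46 - 12) + 2007) = (-4382 + 2483)/((4 + 46 - 552)/34 + 2007) = -1899/((1/34)*(-502) + 2007) = -1899/(-251/17 + 2007) = -1899/33868/17 = -1899*17/33868 = -32283/33868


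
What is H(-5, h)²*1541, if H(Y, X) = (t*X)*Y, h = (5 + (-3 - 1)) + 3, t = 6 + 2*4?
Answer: 120814400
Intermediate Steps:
t = 14 (t = 6 + 8 = 14)
h = 4 (h = (5 - 4) + 3 = 1 + 3 = 4)
H(Y, X) = 14*X*Y (H(Y, X) = (14*X)*Y = 14*X*Y)
H(-5, h)²*1541 = (14*4*(-5))²*1541 = (-280)²*1541 = 78400*1541 = 120814400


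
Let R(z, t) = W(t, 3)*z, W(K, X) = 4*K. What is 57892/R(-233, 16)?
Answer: -14473/3728 ≈ -3.8822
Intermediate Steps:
R(z, t) = 4*t*z (R(z, t) = (4*t)*z = 4*t*z)
57892/R(-233, 16) = 57892/((4*16*(-233))) = 57892/(-14912) = 57892*(-1/14912) = -14473/3728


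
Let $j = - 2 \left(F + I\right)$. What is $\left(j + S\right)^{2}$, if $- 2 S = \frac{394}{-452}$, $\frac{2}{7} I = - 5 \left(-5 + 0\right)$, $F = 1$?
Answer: $\frac{6369157249}{204304} \approx 31175.0$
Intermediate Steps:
$I = \frac{175}{2}$ ($I = \frac{7 \left(- 5 \left(-5 + 0\right)\right)}{2} = \frac{7 \left(\left(-5\right) \left(-5\right)\right)}{2} = \frac{7}{2} \cdot 25 = \frac{175}{2} \approx 87.5$)
$S = \frac{197}{452}$ ($S = - \frac{394 \frac{1}{-452}}{2} = - \frac{394 \left(- \frac{1}{452}\right)}{2} = \left(- \frac{1}{2}\right) \left(- \frac{197}{226}\right) = \frac{197}{452} \approx 0.43584$)
$j = -177$ ($j = - 2 \left(1 + \frac{175}{2}\right) = \left(-2\right) \frac{177}{2} = -177$)
$\left(j + S\right)^{2} = \left(-177 + \frac{197}{452}\right)^{2} = \left(- \frac{79807}{452}\right)^{2} = \frac{6369157249}{204304}$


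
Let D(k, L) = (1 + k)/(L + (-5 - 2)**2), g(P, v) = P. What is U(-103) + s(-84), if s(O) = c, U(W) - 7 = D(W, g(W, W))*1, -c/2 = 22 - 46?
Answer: 512/9 ≈ 56.889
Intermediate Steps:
D(k, L) = (1 + k)/(49 + L) (D(k, L) = (1 + k)/(L + (-7)**2) = (1 + k)/(L + 49) = (1 + k)/(49 + L))
c = 48 (c = -2*(22 - 46) = -2*(-24) = 48)
U(W) = 7 + (1 + W)/(49 + W) (U(W) = 7 + ((1 + W)/(49 + W))*1 = 7 + (1 + W)/(49 + W))
s(O) = 48
U(-103) + s(-84) = 8*(43 - 103)/(49 - 103) + 48 = 8*(-60)/(-54) + 48 = 8*(-1/54)*(-60) + 48 = 80/9 + 48 = 512/9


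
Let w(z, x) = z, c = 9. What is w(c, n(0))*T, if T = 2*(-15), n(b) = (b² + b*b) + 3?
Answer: -270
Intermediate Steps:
n(b) = 3 + 2*b² (n(b) = (b² + b²) + 3 = 2*b² + 3 = 3 + 2*b²)
T = -30
w(c, n(0))*T = 9*(-30) = -270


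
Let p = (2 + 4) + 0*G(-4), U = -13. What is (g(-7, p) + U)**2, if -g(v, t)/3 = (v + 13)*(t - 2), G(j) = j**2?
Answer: 7225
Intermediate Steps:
p = 6 (p = (2 + 4) + 0*(-4)**2 = 6 + 0*16 = 6 + 0 = 6)
g(v, t) = -3*(-2 + t)*(13 + v) (g(v, t) = -3*(v + 13)*(t - 2) = -3*(13 + v)*(-2 + t) = -3*(-2 + t)*(13 + v))
(g(-7, p) + U)**2 = ((78 - 39*6 + 6*(-7) - 3*6*(-7)) - 13)**2 = ((78 - 234 - 42 + 126) - 13)**2 = (-72 - 13)**2 = (-85)**2 = 7225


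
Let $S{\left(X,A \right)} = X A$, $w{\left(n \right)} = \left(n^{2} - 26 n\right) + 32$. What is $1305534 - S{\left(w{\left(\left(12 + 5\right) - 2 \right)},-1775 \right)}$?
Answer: $1069459$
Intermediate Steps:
$w{\left(n \right)} = 32 + n^{2} - 26 n$
$S{\left(X,A \right)} = A X$
$1305534 - S{\left(w{\left(\left(12 + 5\right) - 2 \right)},-1775 \right)} = 1305534 - - 1775 \left(32 + \left(\left(12 + 5\right) - 2\right)^{2} - 26 \left(\left(12 + 5\right) - 2\right)\right) = 1305534 - - 1775 \left(32 + \left(17 - 2\right)^{2} - 26 \left(17 - 2\right)\right) = 1305534 - - 1775 \left(32 + 15^{2} - 390\right) = 1305534 - - 1775 \left(32 + 225 - 390\right) = 1305534 - \left(-1775\right) \left(-133\right) = 1305534 - 236075 = 1069459$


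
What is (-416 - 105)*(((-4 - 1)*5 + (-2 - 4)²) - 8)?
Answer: -1563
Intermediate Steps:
(-416 - 105)*(((-4 - 1)*5 + (-2 - 4)²) - 8) = -521*((-5*5 + (-6)²) - 8) = -521*((-25 + 36) - 8) = -521*(11 - 8) = -521*3 = -1563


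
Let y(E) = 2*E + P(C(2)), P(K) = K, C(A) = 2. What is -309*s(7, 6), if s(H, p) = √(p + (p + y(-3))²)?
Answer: -309*√10 ≈ -977.14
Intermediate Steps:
y(E) = 2 + 2*E (y(E) = 2*E + 2 = 2 + 2*E)
s(H, p) = √(p + (-4 + p)²) (s(H, p) = √(p + (p + (2 + 2*(-3)))²) = √(p + (p + (2 - 6))²) = √(p + (p - 4)²) = √(p + (-4 + p)²))
-309*s(7, 6) = -309*√(6 + (-4 + 6)²) = -309*√(6 + 2²) = -309*√(6 + 4) = -309*√10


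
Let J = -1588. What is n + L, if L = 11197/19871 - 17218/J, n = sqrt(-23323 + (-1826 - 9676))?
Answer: 179959857/15777574 + 5*I*sqrt(1393) ≈ 11.406 + 186.61*I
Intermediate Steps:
n = 5*I*sqrt(1393) (n = sqrt(-23323 - 11502) = sqrt(-34825) = 5*I*sqrt(1393) ≈ 186.61*I)
L = 179959857/15777574 (L = 11197/19871 - 17218/(-1588) = 11197*(1/19871) - 17218*(-1/1588) = 11197/19871 + 8609/794 = 179959857/15777574 ≈ 11.406)
n + L = 5*I*sqrt(1393) + 179959857/15777574 = 179959857/15777574 + 5*I*sqrt(1393)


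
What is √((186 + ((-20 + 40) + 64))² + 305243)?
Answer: √378143 ≈ 614.93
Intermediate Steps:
√((186 + ((-20 + 40) + 64))² + 305243) = √((186 + (20 + 64))² + 305243) = √((186 + 84)² + 305243) = √(270² + 305243) = √(72900 + 305243) = √378143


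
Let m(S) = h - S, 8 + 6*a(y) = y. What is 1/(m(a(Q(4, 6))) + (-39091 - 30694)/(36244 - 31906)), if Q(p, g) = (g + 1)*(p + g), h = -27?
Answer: -4338/231737 ≈ -0.018719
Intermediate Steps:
Q(p, g) = (1 + g)*(g + p)
a(y) = -4/3 + y/6
m(S) = -27 - S
1/(m(a(Q(4, 6))) + (-39091 - 30694)/(36244 - 31906)) = 1/((-27 - (-4/3 + (6 + 4 + 6² + 6*4)/6)) + (-39091 - 30694)/(36244 - 31906)) = 1/((-27 - (-4/3 + (6 + 4 + 36 + 24)/6)) - 69785/4338) = 1/((-27 - (-4/3 + (⅙)*70)) - 69785*1/4338) = 1/((-27 - (-4/3 + 35/3)) - 69785/4338) = 1/((-27 - 1*31/3) - 69785/4338) = 1/((-27 - 31/3) - 69785/4338) = 1/(-112/3 - 69785/4338) = 1/(-231737/4338) = -4338/231737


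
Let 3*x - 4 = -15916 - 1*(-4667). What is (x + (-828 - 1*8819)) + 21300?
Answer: 23714/3 ≈ 7904.7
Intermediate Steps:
x = -11245/3 (x = 4/3 + (-15916 - 1*(-4667))/3 = 4/3 + (-15916 + 4667)/3 = 4/3 + (⅓)*(-11249) = 4/3 - 11249/3 = -11245/3 ≈ -3748.3)
(x + (-828 - 1*8819)) + 21300 = (-11245/3 + (-828 - 1*8819)) + 21300 = (-11245/3 + (-828 - 8819)) + 21300 = (-11245/3 - 9647) + 21300 = -40186/3 + 21300 = 23714/3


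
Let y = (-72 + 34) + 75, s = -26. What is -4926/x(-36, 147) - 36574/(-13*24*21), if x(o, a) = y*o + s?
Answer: 2926523/317772 ≈ 9.2095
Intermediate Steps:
y = 37 (y = -38 + 75 = 37)
x(o, a) = -26 + 37*o (x(o, a) = 37*o - 26 = -26 + 37*o)
-4926/x(-36, 147) - 36574/(-13*24*21) = -4926/(-26 + 37*(-36)) - 36574/(-13*24*21) = -4926/(-26 - 1332) - 36574/((-312*21)) = -4926/(-1358) - 36574/(-6552) = -4926*(-1/1358) - 36574*(-1/6552) = 2463/679 + 18287/3276 = 2926523/317772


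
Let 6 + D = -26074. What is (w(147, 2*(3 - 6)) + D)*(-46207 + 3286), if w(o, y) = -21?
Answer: 1120281021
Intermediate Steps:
D = -26080 (D = -6 - 26074 = -26080)
(w(147, 2*(3 - 6)) + D)*(-46207 + 3286) = (-21 - 26080)*(-46207 + 3286) = -26101*(-42921) = 1120281021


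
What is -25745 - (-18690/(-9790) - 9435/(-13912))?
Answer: -106492021/4136 ≈ -25748.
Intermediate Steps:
-25745 - (-18690/(-9790) - 9435/(-13912)) = -25745 - (-18690*(-1/9790) - 9435*(-1/13912)) = -25745 - (21/11 + 255/376) = -25745 - 1*10701/4136 = -25745 - 10701/4136 = -106492021/4136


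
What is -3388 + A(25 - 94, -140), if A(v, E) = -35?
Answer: -3423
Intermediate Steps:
-3388 + A(25 - 94, -140) = -3388 - 35 = -3423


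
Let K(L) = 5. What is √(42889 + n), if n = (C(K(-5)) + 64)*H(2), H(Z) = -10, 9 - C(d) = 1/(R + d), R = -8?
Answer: √379401/3 ≈ 205.32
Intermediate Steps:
C(d) = 9 - 1/(-8 + d)
n = -2200/3 (n = ((-73 + 9*5)/(-8 + 5) + 64)*(-10) = ((-73 + 45)/(-3) + 64)*(-10) = (-⅓*(-28) + 64)*(-10) = (28/3 + 64)*(-10) = (220/3)*(-10) = -2200/3 ≈ -733.33)
√(42889 + n) = √(42889 - 2200/3) = √(126467/3) = √379401/3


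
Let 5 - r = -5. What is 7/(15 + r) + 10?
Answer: 257/25 ≈ 10.280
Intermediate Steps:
r = 10 (r = 5 - 1*(-5) = 5 + 5 = 10)
7/(15 + r) + 10 = 7/(15 + 10) + 10 = 7/25 + 10 = 257/25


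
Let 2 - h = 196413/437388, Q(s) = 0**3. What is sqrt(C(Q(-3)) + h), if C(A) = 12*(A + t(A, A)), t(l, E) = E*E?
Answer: sqrt(168201721)/10414 ≈ 1.2454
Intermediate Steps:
t(l, E) = E**2
Q(s) = 0
C(A) = 12*A + 12*A**2 (C(A) = 12*(A + A**2) = 12*A + 12*A**2)
h = 32303/20828 (h = 2 - 196413/437388 = 2 - 1*9353/20828 = 2 - 9353/20828 = 32303/20828 ≈ 1.5509)
sqrt(C(Q(-3)) + h) = sqrt(12*0*(1 + 0) + 32303/20828) = sqrt(12*0*1 + 32303/20828) = sqrt(0 + 32303/20828) = sqrt(32303/20828) = sqrt(168201721)/10414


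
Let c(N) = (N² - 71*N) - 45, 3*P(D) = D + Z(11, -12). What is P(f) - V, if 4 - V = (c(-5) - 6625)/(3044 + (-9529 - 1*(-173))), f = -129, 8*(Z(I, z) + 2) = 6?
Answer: -24417/526 ≈ -46.420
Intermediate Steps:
Z(I, z) = -5/4 (Z(I, z) = -2 + (⅛)*6 = -2 + ¾ = -5/4)
P(D) = -5/12 + D/3 (P(D) = (D - 5/4)/3 = (-5/4 + D)/3 = -5/12 + D/3)
c(N) = -45 + N² - 71*N
V = 9479/3156 (V = 4 - ((-45 + (-5)² - 71*(-5)) - 6625)/(3044 + (-9529 - 1*(-173))) = 4 - ((-45 + 25 + 355) - 6625)/(3044 + (-9529 + 173)) = 4 - (335 - 6625)/(3044 - 9356) = 4 - (-6290)/(-6312) = 4 - (-6290)*(-1)/6312 = 4 - 1*3145/3156 = 4 - 3145/3156 = 9479/3156 ≈ 3.0035)
P(f) - V = (-5/12 + (⅓)*(-129)) - 1*9479/3156 = (-5/12 - 43) - 9479/3156 = -521/12 - 9479/3156 = -24417/526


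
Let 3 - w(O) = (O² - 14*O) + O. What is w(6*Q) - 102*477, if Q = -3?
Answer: -49209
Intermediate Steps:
w(O) = 3 - O² + 13*O (w(O) = 3 - ((O² - 14*O) + O) = 3 - (O² - 13*O) = 3 + (-O² + 13*O) = 3 - O² + 13*O)
w(6*Q) - 102*477 = (3 - (6*(-3))² + 13*(6*(-3))) - 102*477 = (3 - 1*(-18)² + 13*(-18)) - 48654 = (3 - 1*324 - 234) - 48654 = (3 - 324 - 234) - 48654 = -555 - 48654 = -49209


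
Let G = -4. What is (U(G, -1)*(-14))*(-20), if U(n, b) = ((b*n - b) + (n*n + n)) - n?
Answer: 5880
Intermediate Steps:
U(n, b) = n² - b + b*n (U(n, b) = ((-b + b*n) + (n² + n)) - n = ((-b + b*n) + (n + n²)) - n = (n + n² - b + b*n) - n = n² - b + b*n)
(U(G, -1)*(-14))*(-20) = (((-4)² - 1*(-1) - 1*(-4))*(-14))*(-20) = ((16 + 1 + 4)*(-14))*(-20) = (21*(-14))*(-20) = -294*(-20) = 5880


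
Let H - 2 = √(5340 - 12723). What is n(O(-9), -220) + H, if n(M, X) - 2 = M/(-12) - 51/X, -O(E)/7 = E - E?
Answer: 931/220 + I*√7383 ≈ 4.2318 + 85.924*I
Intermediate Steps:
O(E) = 0 (O(E) = -7*(E - E) = -7*0 = 0)
H = 2 + I*√7383 (H = 2 + √(5340 - 12723) = 2 + √(-7383) = 2 + I*√7383 ≈ 2.0 + 85.924*I)
n(M, X) = 2 - 51/X - M/12 (n(M, X) = 2 + (M/(-12) - 51/X) = 2 + (M*(-1/12) - 51/X) = 2 + (-M/12 - 51/X) = 2 + (-51/X - M/12) = 2 - 51/X - M/12)
n(O(-9), -220) + H = (2 - 51/(-220) - 1/12*0) + (2 + I*√7383) = (2 - 51*(-1/220) + 0) + (2 + I*√7383) = (2 + 51/220 + 0) + (2 + I*√7383) = 491/220 + (2 + I*√7383) = 931/220 + I*√7383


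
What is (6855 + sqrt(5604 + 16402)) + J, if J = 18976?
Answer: 25831 + sqrt(22006) ≈ 25979.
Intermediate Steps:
(6855 + sqrt(5604 + 16402)) + J = (6855 + sqrt(5604 + 16402)) + 18976 = (6855 + sqrt(22006)) + 18976 = 25831 + sqrt(22006)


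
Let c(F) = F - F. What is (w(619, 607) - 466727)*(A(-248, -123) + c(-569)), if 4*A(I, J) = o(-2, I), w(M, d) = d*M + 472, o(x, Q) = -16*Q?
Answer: -89797824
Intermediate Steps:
w(M, d) = 472 + M*d (w(M, d) = M*d + 472 = 472 + M*d)
A(I, J) = -4*I (A(I, J) = (-16*I)/4 = -4*I)
c(F) = 0
(w(619, 607) - 466727)*(A(-248, -123) + c(-569)) = ((472 + 619*607) - 466727)*(-4*(-248) + 0) = ((472 + 375733) - 466727)*(992 + 0) = (376205 - 466727)*992 = -90522*992 = -89797824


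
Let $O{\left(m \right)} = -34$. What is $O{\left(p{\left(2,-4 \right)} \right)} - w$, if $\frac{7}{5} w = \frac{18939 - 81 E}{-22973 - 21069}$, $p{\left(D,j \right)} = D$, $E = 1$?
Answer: $- \frac{741979}{22021} \approx -33.694$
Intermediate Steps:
$w = - \frac{6735}{22021}$ ($w = \frac{5 \frac{18939 - 81}{-22973 - 21069}}{7} = \frac{5 \frac{18939 - 81}{-44042}}{7} = \frac{5 \cdot 18858 \left(- \frac{1}{44042}\right)}{7} = \frac{5}{7} \left(- \frac{9429}{22021}\right) = - \frac{6735}{22021} \approx -0.30584$)
$O{\left(p{\left(2,-4 \right)} \right)} - w = -34 - - \frac{6735}{22021} = -34 + \frac{6735}{22021} = - \frac{741979}{22021}$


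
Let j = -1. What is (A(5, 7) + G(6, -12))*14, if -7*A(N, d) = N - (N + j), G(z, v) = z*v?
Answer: -1010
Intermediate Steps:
G(z, v) = v*z
A(N, d) = -1/7 (A(N, d) = -(N - (N - 1))/7 = -(N - (-1 + N))/7 = -(N + (1 - N))/7 = -1/7*1 = -1/7)
(A(5, 7) + G(6, -12))*14 = (-1/7 - 12*6)*14 = (-1/7 - 72)*14 = -505/7*14 = -1010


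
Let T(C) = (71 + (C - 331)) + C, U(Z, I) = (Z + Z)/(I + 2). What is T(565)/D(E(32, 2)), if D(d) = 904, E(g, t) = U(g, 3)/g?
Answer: 435/452 ≈ 0.96239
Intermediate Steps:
U(Z, I) = 2*Z/(2 + I) (U(Z, I) = (2*Z)/(2 + I) = 2*Z/(2 + I))
E(g, t) = 2/5 (E(g, t) = (2*g/(2 + 3))/g = (2*g/5)/g = 2/5)
T(C) = -260 + 2*C (T(C) = (71 + (-331 + C)) + C = (-260 + C) + C = -260 + 2*C)
T(565)/D(E(32, 2)) = (-260 + 2*565)/904 = (-260 + 1130)*(1/904) = 870*(1/904) = 435/452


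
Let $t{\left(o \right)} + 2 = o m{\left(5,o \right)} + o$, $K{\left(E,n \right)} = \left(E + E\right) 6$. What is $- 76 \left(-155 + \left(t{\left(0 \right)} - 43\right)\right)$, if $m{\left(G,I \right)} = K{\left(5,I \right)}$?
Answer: $15200$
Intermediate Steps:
$K{\left(E,n \right)} = 12 E$ ($K{\left(E,n \right)} = 2 E 6 = 12 E$)
$m{\left(G,I \right)} = 60$ ($m{\left(G,I \right)} = 12 \cdot 5 = 60$)
$t{\left(o \right)} = -2 + 61 o$ ($t{\left(o \right)} = -2 + \left(o 60 + o\right) = -2 + \left(60 o + o\right) = -2 + 61 o$)
$- 76 \left(-155 + \left(t{\left(0 \right)} - 43\right)\right) = - 76 \left(-155 + \left(\left(-2 + 61 \cdot 0\right) - 43\right)\right) = - 76 \left(-155 + \left(\left(-2 + 0\right) - 43\right)\right) = - 76 \left(-155 - 45\right) = \left(-76\right) \left(-200\right) = 15200$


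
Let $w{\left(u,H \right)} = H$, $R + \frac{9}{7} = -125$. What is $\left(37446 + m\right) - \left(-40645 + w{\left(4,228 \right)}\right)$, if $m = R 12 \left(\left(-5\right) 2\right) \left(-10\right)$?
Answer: $- \frac{515759}{7} \approx -73680.0$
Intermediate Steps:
$R = - \frac{884}{7}$ ($R = - \frac{9}{7} - 125 = - \frac{884}{7} \approx -126.29$)
$m = - \frac{1060800}{7}$ ($m = - \frac{884 \cdot 12 \left(\left(-5\right) 2\right) \left(-10\right)}{7} = - \frac{884 \cdot 12 \left(-10\right) \left(-10\right)}{7} = - \frac{884 \left(\left(-120\right) \left(-10\right)\right)}{7} = \left(- \frac{884}{7}\right) 1200 = - \frac{1060800}{7} \approx -1.5154 \cdot 10^{5}$)
$\left(37446 + m\right) - \left(-40645 + w{\left(4,228 \right)}\right) = \left(37446 - \frac{1060800}{7}\right) + \left(40645 - 228\right) = - \frac{798678}{7} + \left(40645 - 228\right) = - \frac{798678}{7} + 40417 = - \frac{515759}{7}$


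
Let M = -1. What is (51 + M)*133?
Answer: 6650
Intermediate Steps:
(51 + M)*133 = (51 - 1)*133 = 50*133 = 6650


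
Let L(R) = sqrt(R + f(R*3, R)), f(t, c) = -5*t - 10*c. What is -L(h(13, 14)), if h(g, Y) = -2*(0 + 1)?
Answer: -4*sqrt(3) ≈ -6.9282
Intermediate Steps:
f(t, c) = -10*c - 5*t
h(g, Y) = -2 (h(g, Y) = -2*1 = -2)
L(R) = 2*sqrt(6)*sqrt(-R) (L(R) = sqrt(R + (-10*R - 5*R*3)) = sqrt(R + (-10*R - 15*R)) = sqrt(R - 25*R) = sqrt(-24*R) = 2*sqrt(6)*sqrt(-R))
-L(h(13, 14)) = -2*sqrt(6)*sqrt(-1*(-2)) = -2*sqrt(6)*sqrt(2) = -4*sqrt(3)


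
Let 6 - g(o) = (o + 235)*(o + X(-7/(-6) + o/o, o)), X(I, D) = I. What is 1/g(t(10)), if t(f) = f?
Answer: -6/17849 ≈ -0.00033615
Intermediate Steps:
g(o) = 6 - (235 + o)*(13/6 + o) (g(o) = 6 - (o + 235)*(o + (-7/(-6) + o/o)) = 6 - (235 + o)*(o + (-7*(-1/6) + 1)) = 6 - (235 + o)*(o + (7/6 + 1)) = 6 - (235 + o)*(o + 13/6) = 6 - (235 + o)*(13/6 + o))
1/g(t(10)) = 1/(-3019/6 - 1*10**2 - 1423/6*10) = 1/(-3019/6 - 1*100 - 7115/3) = 1/(-3019/6 - 100 - 7115/3) = 1/(-17849/6) = -6/17849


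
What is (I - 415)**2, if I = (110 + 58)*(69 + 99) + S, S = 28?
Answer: 774898569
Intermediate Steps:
I = 28252 (I = (110 + 58)*(69 + 99) + 28 = 168*168 + 28 = 28224 + 28 = 28252)
(I - 415)**2 = (28252 - 415)**2 = 27837**2 = 774898569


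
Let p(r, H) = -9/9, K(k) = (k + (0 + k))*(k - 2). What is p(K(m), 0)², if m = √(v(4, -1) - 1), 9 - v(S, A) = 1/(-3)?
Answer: 1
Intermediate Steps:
v(S, A) = 28/3 (v(S, A) = 9 - 1/(-3) = 9 - 1*(-⅓) = 9 + ⅓ = 28/3)
m = 5*√3/3 (m = √(28/3 - 1) = √(25/3) = 5*√3/3 ≈ 2.8868)
K(k) = 2*k*(-2 + k) (K(k) = (k + k)*(-2 + k) = (2*k)*(-2 + k) = 2*k*(-2 + k))
p(r, H) = -1 (p(r, H) = -9*⅑ = -1)
p(K(m), 0)² = (-1)² = 1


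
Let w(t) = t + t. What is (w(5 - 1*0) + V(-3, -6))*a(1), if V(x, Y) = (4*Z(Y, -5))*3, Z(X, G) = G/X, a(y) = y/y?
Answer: 20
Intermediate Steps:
a(y) = 1
V(x, Y) = -60/Y (V(x, Y) = (4*(-5/Y))*3 = -20/Y*3 = -60/Y)
w(t) = 2*t
(w(5 - 1*0) + V(-3, -6))*a(1) = (2*(5 - 1*0) - 60/(-6))*1 = (2*(5 + 0) - 60*(-1/6))*1 = (2*5 + 10)*1 = (10 + 10)*1 = 20*1 = 20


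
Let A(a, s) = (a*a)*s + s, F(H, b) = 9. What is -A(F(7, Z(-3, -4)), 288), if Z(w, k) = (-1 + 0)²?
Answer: -23616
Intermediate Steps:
Z(w, k) = 1 (Z(w, k) = (-1)² = 1)
A(a, s) = s + s*a² (A(a, s) = a²*s + s = s*a² + s = s + s*a²)
-A(F(7, Z(-3, -4)), 288) = -288*(1 + 9²) = -288*(1 + 81) = -288*82 = -1*23616 = -23616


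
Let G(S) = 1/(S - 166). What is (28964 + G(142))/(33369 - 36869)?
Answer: -19861/2400 ≈ -8.2754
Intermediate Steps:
G(S) = 1/(-166 + S)
(28964 + G(142))/(33369 - 36869) = (28964 + 1/(-166 + 142))/(33369 - 36869) = (28964 + 1/(-24))/(-3500) = (28964 - 1/24)*(-1/3500) = (695135/24)*(-1/3500) = -19861/2400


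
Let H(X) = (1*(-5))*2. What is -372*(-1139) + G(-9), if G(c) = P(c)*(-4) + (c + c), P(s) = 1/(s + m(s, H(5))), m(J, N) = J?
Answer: 3813212/9 ≈ 4.2369e+5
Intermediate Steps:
H(X) = -10 (H(X) = -5*2 = -10)
P(s) = 1/(2*s) (P(s) = 1/(s + s) = 1/(2*s))
G(c) = -2/c + 2*c (G(c) = (1/(2*c))*(-4) + (c + c) = -2/c + 2*c)
-372*(-1139) + G(-9) = -372*(-1139) + (-2/(-9) + 2*(-9)) = 423708 + (-2*(-1/9) - 18) = 423708 + (2/9 - 18) = 423708 - 160/9 = 3813212/9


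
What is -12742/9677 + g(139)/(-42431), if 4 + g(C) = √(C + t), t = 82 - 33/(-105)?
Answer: -540617094/410604787 - √271110/1485085 ≈ -1.3170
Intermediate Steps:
t = 2881/35 (t = 82 - 33*(-1)/105 = 82 - 1*(-11/35) = 82 + 11/35 = 2881/35 ≈ 82.314)
g(C) = -4 + √(2881/35 + C) (g(C) = -4 + √(C + 2881/35) = -4 + √(2881/35 + C))
-12742/9677 + g(139)/(-42431) = -12742/9677 + (-4 + √(100835 + 1225*139)/35)/(-42431) = -12742*1/9677 + (-4 + √(100835 + 170275)/35)*(-1/42431) = -12742/9677 + (-4 + √271110/35)*(-1/42431) = -12742/9677 + (4/42431 - √271110/1485085) = -540617094/410604787 - √271110/1485085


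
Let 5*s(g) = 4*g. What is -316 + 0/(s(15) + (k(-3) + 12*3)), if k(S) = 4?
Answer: -316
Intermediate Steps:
s(g) = 4*g/5 (s(g) = (4*g)/5 = 4*g/5)
-316 + 0/(s(15) + (k(-3) + 12*3)) = -316 + 0/((⅘)*15 + (4 + 12*3)) = -316 + 0/(12 + (4 + 36)) = -316 + 0/(12 + 40) = -316 + 0/52 = -316 + (1/52)*0 = -316 + 0 = -316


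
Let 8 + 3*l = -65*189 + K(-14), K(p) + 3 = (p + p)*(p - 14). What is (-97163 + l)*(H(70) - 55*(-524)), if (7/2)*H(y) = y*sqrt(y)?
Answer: -8732488820/3 - 6060020*sqrt(70)/3 ≈ -2.9277e+9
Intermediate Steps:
K(p) = -3 + 2*p*(-14 + p) (K(p) = -3 + (p + p)*(p - 14) = -3 + (2*p)*(-14 + p) = -3 + 2*p*(-14 + p))
l = -11512/3 (l = -8/3 + (-65*189 + (-3 - 28*(-14) + 2*(-14)**2))/3 = -8/3 + (-12285 + (-3 + 392 + 2*196))/3 = -8/3 + (-12285 + (-3 + 392 + 392))/3 = -8/3 + (-12285 + 781)/3 = -8/3 + (1/3)*(-11504) = -8/3 - 11504/3 = -11512/3 ≈ -3837.3)
H(y) = 2*y**(3/2)/7 (H(y) = 2*(y*sqrt(y))/7 = 2*y**(3/2)/7)
(-97163 + l)*(H(70) - 55*(-524)) = (-97163 - 11512/3)*(2*70**(3/2)/7 - 55*(-524)) = -303001*(2*(70*sqrt(70))/7 + 28820)/3 = -303001*(20*sqrt(70) + 28820)/3 = -303001*(28820 + 20*sqrt(70))/3 = -8732488820/3 - 6060020*sqrt(70)/3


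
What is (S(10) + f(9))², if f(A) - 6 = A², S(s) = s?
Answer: 9409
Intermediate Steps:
f(A) = 6 + A²
(S(10) + f(9))² = (10 + (6 + 9²))² = (10 + (6 + 81))² = (10 + 87)² = 97² = 9409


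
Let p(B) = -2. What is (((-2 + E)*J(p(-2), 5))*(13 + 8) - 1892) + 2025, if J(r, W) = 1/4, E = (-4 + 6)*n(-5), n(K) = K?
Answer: 70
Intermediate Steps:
E = -10 (E = (-4 + 6)*(-5) = 2*(-5) = -10)
J(r, W) = ¼
(((-2 + E)*J(p(-2), 5))*(13 + 8) - 1892) + 2025 = (((-2 - 10)*(¼))*(13 + 8) - 1892) + 2025 = (-12*¼*21 - 1892) + 2025 = (-3*21 - 1892) + 2025 = (-63 - 1892) + 2025 = -1955 + 2025 = 70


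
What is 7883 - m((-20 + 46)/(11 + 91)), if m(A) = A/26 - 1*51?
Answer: 809267/102 ≈ 7934.0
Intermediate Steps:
m(A) = -51 + A/26 (m(A) = A*(1/26) - 51 = A/26 - 51 = -51 + A/26)
7883 - m((-20 + 46)/(11 + 91)) = 7883 - (-51 + ((-20 + 46)/(11 + 91))/26) = 7883 - (-51 + (26/102)/26) = 7883 - (-51 + (26*(1/102))/26) = 7883 - (-51 + (1/26)*(13/51)) = 7883 - (-51 + 1/102) = 7883 - 1*(-5201/102) = 7883 + 5201/102 = 809267/102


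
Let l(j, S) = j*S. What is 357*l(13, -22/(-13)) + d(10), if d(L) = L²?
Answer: 7954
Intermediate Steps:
l(j, S) = S*j
357*l(13, -22/(-13)) + d(10) = 357*(-22/(-13)*13) + 10² = 357*(-22*(-1/13)*13) + 100 = 357*((22/13)*13) + 100 = 357*22 + 100 = 7854 + 100 = 7954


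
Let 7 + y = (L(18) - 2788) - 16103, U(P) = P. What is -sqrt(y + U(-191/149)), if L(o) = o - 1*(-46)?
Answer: -I*sqrt(418162093)/149 ≈ -137.24*I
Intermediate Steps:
L(o) = 46 + o (L(o) = o + 46 = 46 + o)
y = -18834 (y = -7 + (((46 + 18) - 2788) - 16103) = -7 + ((64 - 2788) - 16103) = -7 + (-2724 - 16103) = -7 - 18827 = -18834)
-sqrt(y + U(-191/149)) = -sqrt(-18834 - 191/149) = -sqrt(-2806457/149) = -I*sqrt(418162093)/149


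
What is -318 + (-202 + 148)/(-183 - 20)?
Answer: -64500/203 ≈ -317.73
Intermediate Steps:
-318 + (-202 + 148)/(-183 - 20) = -318 - 54/(-203) = -318 - 54*(-1/203) = -318 + 54/203 = -64500/203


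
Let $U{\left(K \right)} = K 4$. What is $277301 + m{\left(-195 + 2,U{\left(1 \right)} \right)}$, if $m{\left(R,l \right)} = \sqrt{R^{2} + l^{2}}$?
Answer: $277301 + \sqrt{37265} \approx 2.7749 \cdot 10^{5}$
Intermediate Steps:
$U{\left(K \right)} = 4 K$
$277301 + m{\left(-195 + 2,U{\left(1 \right)} \right)} = 277301 + \sqrt{\left(-195 + 2\right)^{2} + \left(4 \cdot 1\right)^{2}} = 277301 + \sqrt{\left(-193\right)^{2} + 4^{2}} = 277301 + \sqrt{37249 + 16} = 277301 + \sqrt{37265}$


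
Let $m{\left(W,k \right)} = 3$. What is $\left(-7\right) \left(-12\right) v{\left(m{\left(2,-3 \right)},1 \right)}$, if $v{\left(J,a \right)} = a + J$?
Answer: $336$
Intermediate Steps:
$v{\left(J,a \right)} = J + a$
$\left(-7\right) \left(-12\right) v{\left(m{\left(2,-3 \right)},1 \right)} = \left(-7\right) \left(-12\right) \left(3 + 1\right) = 84 \cdot 4 = 336$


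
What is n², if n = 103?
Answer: 10609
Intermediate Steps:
n² = 103² = 10609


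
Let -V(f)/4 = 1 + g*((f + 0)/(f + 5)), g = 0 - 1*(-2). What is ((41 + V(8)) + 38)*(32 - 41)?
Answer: -8199/13 ≈ -630.69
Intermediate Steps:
g = 2 (g = 0 + 2 = 2)
V(f) = -4 - 8*f/(5 + f) (V(f) = -4*(1 + 2*((f + 0)/(f + 5))) = -4*(1 + 2*(f/(5 + f))) = -4*(1 + 2*f/(5 + f)) = -4 - 8*f/(5 + f))
((41 + V(8)) + 38)*(32 - 41) = ((41 + 4*(-5 - 3*8)/(5 + 8)) + 38)*(32 - 41) = ((41 + 4*(-5 - 24)/13) + 38)*(-9) = ((41 + 4*(1/13)*(-29)) + 38)*(-9) = ((41 - 116/13) + 38)*(-9) = (417/13 + 38)*(-9) = (911/13)*(-9) = -8199/13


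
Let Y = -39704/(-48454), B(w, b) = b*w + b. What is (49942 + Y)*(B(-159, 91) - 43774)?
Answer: -10051695202896/3461 ≈ -2.9043e+9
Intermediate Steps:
B(w, b) = b + b*w
Y = 2836/3461 (Y = -39704*(-1/48454) = 2836/3461 ≈ 0.81942)
(49942 + Y)*(B(-159, 91) - 43774) = (49942 + 2836/3461)*(91*(1 - 159) - 43774) = 172852098*(91*(-158) - 43774)/3461 = 172852098*(-14378 - 43774)/3461 = (172852098/3461)*(-58152) = -10051695202896/3461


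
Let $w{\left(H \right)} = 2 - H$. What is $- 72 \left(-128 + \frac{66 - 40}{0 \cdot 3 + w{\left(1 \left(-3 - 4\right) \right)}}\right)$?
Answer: $9008$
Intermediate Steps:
$- 72 \left(-128 + \frac{66 - 40}{0 \cdot 3 + w{\left(1 \left(-3 - 4\right) \right)}}\right) = - 72 \left(-128 + \frac{66 - 40}{0 \cdot 3 - \left(-2 + 1 \left(-3 - 4\right)\right)}\right) = - 72 \left(-128 + \frac{26}{0 - \left(-2 + 1 \left(-7\right)\right)}\right) = - 72 \left(-128 + \frac{26}{0 + \left(2 - -7\right)}\right) = - 72 \left(-128 + \frac{26}{0 + \left(2 + 7\right)}\right) = - 72 \left(-128 + \frac{26}{0 + 9}\right) = - 72 \left(-128 + \frac{26}{9}\right) = \left(-72\right) \left(- \frac{1126}{9}\right) = 9008$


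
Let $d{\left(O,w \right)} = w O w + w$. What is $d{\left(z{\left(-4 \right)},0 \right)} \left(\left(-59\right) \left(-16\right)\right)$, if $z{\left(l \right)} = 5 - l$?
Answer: $0$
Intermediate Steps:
$d{\left(O,w \right)} = w + O w^{2}$ ($d{\left(O,w \right)} = O w w + w = O w^{2} + w = w + O w^{2}$)
$d{\left(z{\left(-4 \right)},0 \right)} \left(\left(-59\right) \left(-16\right)\right) = 0 \left(1 + \left(5 - -4\right) 0\right) \left(\left(-59\right) \left(-16\right)\right) = 0 \left(1 + \left(5 + 4\right) 0\right) 944 = 0 \left(1 + 9 \cdot 0\right) 944 = 0 \left(1 + 0\right) 944 = 0 \cdot 1 \cdot 944 = 0 \cdot 944 = 0$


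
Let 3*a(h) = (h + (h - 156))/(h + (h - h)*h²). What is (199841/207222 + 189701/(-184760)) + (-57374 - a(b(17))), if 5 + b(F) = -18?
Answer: -25262679684899773/440292872280 ≈ -57377.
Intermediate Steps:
b(F) = -23 (b(F) = -5 - 18 = -23)
a(h) = (-156 + 2*h)/(3*h) (a(h) = ((h + (h - 156))/(h + (h - h)*h²))/3 = ((h + (-156 + h))/(h + 0*h²))/3 = ((-156 + 2*h)/(h + 0))/3 = ((-156 + 2*h)/h)/3 = (-156 + 2*h)/(3*h))
(199841/207222 + 189701/(-184760)) + (-57374 - a(b(17))) = (199841/207222 + 189701/(-184760)) + (-57374 - (⅔ - 52/(-23))) = (199841*(1/207222) + 189701*(-1/184760)) + (-57374 - (⅔ - 52*(-1/23))) = (199841/207222 - 189701/184760) + (-57374 - (⅔ + 52/23)) = -1193798731/19143168360 + (-57374 - 1*202/69) = -1193798731/19143168360 + (-57374 - 202/69) = -1193798731/19143168360 - 3959008/69 = -25262679684899773/440292872280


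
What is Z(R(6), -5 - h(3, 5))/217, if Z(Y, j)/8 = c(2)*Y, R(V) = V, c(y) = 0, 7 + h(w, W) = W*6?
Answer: 0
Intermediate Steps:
h(w, W) = -7 + 6*W (h(w, W) = -7 + W*6 = -7 + 6*W)
Z(Y, j) = 0 (Z(Y, j) = 8*(0*Y) = 8*0 = 0)
Z(R(6), -5 - h(3, 5))/217 = 0/217 = 0*(1/217) = 0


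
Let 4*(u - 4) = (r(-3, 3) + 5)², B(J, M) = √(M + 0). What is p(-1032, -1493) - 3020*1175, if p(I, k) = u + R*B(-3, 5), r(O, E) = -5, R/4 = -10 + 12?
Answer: -3548496 + 8*√5 ≈ -3.5485e+6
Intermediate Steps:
R = 8 (R = 4*(-10 + 12) = 4*2 = 8)
B(J, M) = √M
u = 4 (u = 4 + (-5 + 5)²/4 = 4 + (¼)*0² = 4 + (¼)*0 = 4 + 0 = 4)
p(I, k) = 4 + 8*√5
p(-1032, -1493) - 3020*1175 = (4 + 8*√5) - 3020*1175 = (4 + 8*√5) - 1*3548500 = (4 + 8*√5) - 3548500 = -3548496 + 8*√5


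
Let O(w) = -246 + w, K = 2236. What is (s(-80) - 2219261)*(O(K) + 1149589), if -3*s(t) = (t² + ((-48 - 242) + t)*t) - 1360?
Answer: -7706853785917/3 ≈ -2.5690e+12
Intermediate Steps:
s(t) = 1360/3 - t²/3 - t*(-290 + t)/3 (s(t) = -((t² + ((-48 - 242) + t)*t) - 1360)/3 = -((t² + (-290 + t)*t) - 1360)/3 = -((t² + t*(-290 + t)) - 1360)/3 = -(-1360 + t² + t*(-290 + t))/3 = 1360/3 - t²/3 - t*(-290 + t)/3)
(s(-80) - 2219261)*(O(K) + 1149589) = ((1360/3 - ⅔*(-80)² + (290/3)*(-80)) - 2219261)*((-246 + 2236) + 1149589) = ((1360/3 - ⅔*6400 - 23200/3) - 2219261)*(1990 + 1149589) = ((1360/3 - 12800/3 - 23200/3) - 2219261)*1151579 = (-34640/3 - 2219261)*1151579 = -6692423/3*1151579 = -7706853785917/3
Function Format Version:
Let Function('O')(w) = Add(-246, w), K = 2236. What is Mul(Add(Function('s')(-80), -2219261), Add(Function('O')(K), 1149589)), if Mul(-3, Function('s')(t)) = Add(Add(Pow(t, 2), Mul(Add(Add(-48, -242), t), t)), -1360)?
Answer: Rational(-7706853785917, 3) ≈ -2.5690e+12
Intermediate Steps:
Function('s')(t) = Add(Rational(1360, 3), Mul(Rational(-1, 3), Pow(t, 2)), Mul(Rational(-1, 3), t, Add(-290, t))) (Function('s')(t) = Mul(Rational(-1, 3), Add(Add(Pow(t, 2), Mul(Add(Add(-48, -242), t), t)), -1360)) = Mul(Rational(-1, 3), Add(Add(Pow(t, 2), Mul(Add(-290, t), t)), -1360)) = Mul(Rational(-1, 3), Add(Add(Pow(t, 2), Mul(t, Add(-290, t))), -1360)) = Mul(Rational(-1, 3), Add(-1360, Pow(t, 2), Mul(t, Add(-290, t)))) = Add(Rational(1360, 3), Mul(Rational(-1, 3), Pow(t, 2)), Mul(Rational(-1, 3), t, Add(-290, t))))
Mul(Add(Function('s')(-80), -2219261), Add(Function('O')(K), 1149589)) = Mul(Add(Add(Rational(1360, 3), Mul(Rational(-2, 3), Pow(-80, 2)), Mul(Rational(290, 3), -80)), -2219261), Add(Add(-246, 2236), 1149589)) = Mul(Add(Add(Rational(1360, 3), Mul(Rational(-2, 3), 6400), Rational(-23200, 3)), -2219261), Add(1990, 1149589)) = Mul(Add(Add(Rational(1360, 3), Rational(-12800, 3), Rational(-23200, 3)), -2219261), 1151579) = Mul(Add(Rational(-34640, 3), -2219261), 1151579) = Mul(Rational(-6692423, 3), 1151579) = Rational(-7706853785917, 3)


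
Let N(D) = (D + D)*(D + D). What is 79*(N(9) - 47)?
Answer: 21883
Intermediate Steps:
N(D) = 4*D² (N(D) = (2*D)*(2*D) = 4*D²)
79*(N(9) - 47) = 79*(4*9² - 47) = 79*(4*81 - 47) = 79*(324 - 47) = 79*277 = 21883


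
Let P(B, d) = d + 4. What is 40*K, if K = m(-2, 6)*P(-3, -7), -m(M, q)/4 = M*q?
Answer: -5760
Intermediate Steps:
P(B, d) = 4 + d
m(M, q) = -4*M*q
K = -144 (K = (-4*(-2)*6)*(4 - 7) = 48*(-3) = -144)
40*K = 40*(-144) = -5760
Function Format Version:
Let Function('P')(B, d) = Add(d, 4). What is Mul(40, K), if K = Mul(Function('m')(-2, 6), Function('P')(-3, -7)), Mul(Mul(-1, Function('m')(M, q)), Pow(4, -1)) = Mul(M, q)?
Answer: -5760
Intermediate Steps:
Function('P')(B, d) = Add(4, d)
Function('m')(M, q) = Mul(-4, M, q) (Function('m')(M, q) = Mul(-4, Mul(M, q)) = Mul(-4, M, q))
K = -144 (K = Mul(Mul(-4, -2, 6), Add(4, -7)) = Mul(48, -3) = -144)
Mul(40, K) = Mul(40, -144) = -5760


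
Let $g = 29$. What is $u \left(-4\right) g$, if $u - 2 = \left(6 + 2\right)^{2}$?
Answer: $-7656$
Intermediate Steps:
$u = 66$ ($u = 2 + \left(6 + 2\right)^{2} = 2 + 8^{2} = 2 + 64 = 66$)
$u \left(-4\right) g = 66 \left(-4\right) 29 = \left(-264\right) 29 = -7656$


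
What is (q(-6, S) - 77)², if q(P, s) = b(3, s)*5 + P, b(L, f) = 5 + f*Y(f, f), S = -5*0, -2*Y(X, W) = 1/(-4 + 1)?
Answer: 3364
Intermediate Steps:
Y(X, W) = ⅙ (Y(X, W) = -1/(2*(-4 + 1)) = -½/(-3) = -½*(-⅓) = ⅙)
S = 0
b(L, f) = 5 + f/6 (b(L, f) = 5 + f*(⅙) = 5 + f/6)
q(P, s) = 25 + P + 5*s/6 (q(P, s) = (5 + s/6)*5 + P = (25 + 5*s/6) + P = 25 + P + 5*s/6)
(q(-6, S) - 77)² = ((25 - 6 + (⅚)*0) - 77)² = ((25 - 6 + 0) - 77)² = (19 - 77)² = (-58)² = 3364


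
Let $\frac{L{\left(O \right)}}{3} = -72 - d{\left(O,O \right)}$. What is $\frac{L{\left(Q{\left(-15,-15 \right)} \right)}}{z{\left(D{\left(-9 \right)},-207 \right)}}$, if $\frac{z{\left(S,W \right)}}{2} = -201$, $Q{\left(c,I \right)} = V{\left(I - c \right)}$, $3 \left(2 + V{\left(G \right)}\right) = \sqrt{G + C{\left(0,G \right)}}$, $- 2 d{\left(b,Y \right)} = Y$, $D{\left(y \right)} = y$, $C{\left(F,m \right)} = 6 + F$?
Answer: $\frac{73}{134} - \frac{\sqrt{6}}{804} \approx 0.54173$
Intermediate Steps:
$d{\left(b,Y \right)} = - \frac{Y}{2}$
$V{\left(G \right)} = -2 + \frac{\sqrt{6 + G}}{3}$ ($V{\left(G \right)} = -2 + \frac{\sqrt{G + \left(6 + 0\right)}}{3} = -2 + \frac{\sqrt{G + 6}}{3} = -2 + \frac{\sqrt{6 + G}}{3}$)
$Q{\left(c,I \right)} = -2 + \frac{\sqrt{6 + I - c}}{3}$ ($Q{\left(c,I \right)} = -2 + \frac{\sqrt{6 + \left(I - c\right)}}{3} = -2 + \frac{\sqrt{6 + I - c}}{3}$)
$L{\left(O \right)} = -216 + \frac{3 O}{2}$ ($L{\left(O \right)} = 3 \left(-72 - - \frac{O}{2}\right) = 3 \left(-72 + \frac{O}{2}\right) = -216 + \frac{3 O}{2}$)
$z{\left(S,W \right)} = -402$ ($z{\left(S,W \right)} = 2 \left(-201\right) = -402$)
$\frac{L{\left(Q{\left(-15,-15 \right)} \right)}}{z{\left(D{\left(-9 \right)},-207 \right)}} = \frac{-216 + \frac{3 \left(-2 + \frac{\sqrt{6 - 15 - -15}}{3}\right)}{2}}{-402} = \left(-216 + \frac{3 \left(-2 + \frac{\sqrt{6 - 15 + 15}}{3}\right)}{2}\right) \left(- \frac{1}{402}\right) = \left(-216 + \frac{3 \left(-2 + \frac{\sqrt{6}}{3}\right)}{2}\right) \left(- \frac{1}{402}\right) = \left(-216 - \left(3 - \frac{\sqrt{6}}{2}\right)\right) \left(- \frac{1}{402}\right) = \left(-219 + \frac{\sqrt{6}}{2}\right) \left(- \frac{1}{402}\right) = \frac{73}{134} - \frac{\sqrt{6}}{804}$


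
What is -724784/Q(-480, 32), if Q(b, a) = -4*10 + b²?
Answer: -90598/28795 ≈ -3.1463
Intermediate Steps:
Q(b, a) = -40 + b²
-724784/Q(-480, 32) = -724784/(-40 + (-480)²) = -724784/(-40 + 230400) = -724784/230360 = -724784*1/230360 = -90598/28795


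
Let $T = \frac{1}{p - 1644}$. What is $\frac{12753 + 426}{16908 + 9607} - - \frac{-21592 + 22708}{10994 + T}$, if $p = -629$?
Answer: $\frac{132198180213}{220864302305} \approx 0.59855$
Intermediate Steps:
$T = - \frac{1}{2273}$ ($T = \frac{1}{-629 - 1644} = \frac{1}{-2273} = - \frac{1}{2273} \approx -0.00043995$)
$\frac{12753 + 426}{16908 + 9607} - - \frac{-21592 + 22708}{10994 + T} = \frac{12753 + 426}{16908 + 9607} - - \frac{-21592 + 22708}{10994 - \frac{1}{2273}} = \frac{13179}{26515} - - \frac{1116}{\frac{24989361}{2273}} = 13179 \cdot \frac{1}{26515} - - \frac{1116 \cdot 2273}{24989361} = \frac{13179}{26515} - \left(-1\right) \frac{845556}{8329787} = \frac{13179}{26515} - - \frac{845556}{8329787} = \frac{13179}{26515} + \frac{845556}{8329787} = \frac{132198180213}{220864302305}$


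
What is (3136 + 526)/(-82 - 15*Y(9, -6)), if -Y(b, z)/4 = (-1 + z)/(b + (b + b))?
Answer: -16479/439 ≈ -37.538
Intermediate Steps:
Y(b, z) = -4*(-1 + z)/(3*b) (Y(b, z) = -4*(-1 + z)/(b + (b + b)) = -4*(-1 + z)/(b + 2*b) = -4*(-1 + z)/(3*b))
(3136 + 526)/(-82 - 15*Y(9, -6)) = (3136 + 526)/(-82 - 20*(1 - 1*(-6))/9) = 3662/(-82 - 20*(1 + 6)/9) = 3662/(-82 - 20*7/9) = 3662/(-82 - 15*28/27) = 3662/(-82 - 140/9) = 3662/(-878/9) = 3662*(-9/878) = -16479/439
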